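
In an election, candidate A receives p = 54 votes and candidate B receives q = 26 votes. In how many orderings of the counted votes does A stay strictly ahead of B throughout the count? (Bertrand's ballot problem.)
Strict-lead orderings = 269065935541882616984

Total orderings of the 80 votes with 54 for A: C(80, 54) = 768759815833950334240. By the Bertrand ballot formula (Cycle Lemma / reflection principle), the number of orderings in which A is strictly ahead of B throughout is (p − q)/(p + q) · C(p + q, p) = (54 − 26)/(54 + 26) · 768759815833950334240 = 269065935541882616984.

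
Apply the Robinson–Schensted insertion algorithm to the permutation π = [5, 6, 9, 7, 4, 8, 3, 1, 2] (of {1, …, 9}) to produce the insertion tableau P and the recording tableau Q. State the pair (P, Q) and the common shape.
P = [1, 2, 7, 8] / [3, 6] / [4] / [5] / [9];  Q = [1, 2, 3, 6] / [4, 9] / [5] / [7] / [8];  common shape = (4, 2, 1, 1, 1)

Row-insert the values π_1, π_2, … into P one at a time, bumping the leftmost entry strictly greater than the inserted value down to the next row. The recording tableau Q records, in position (i, j), the step at which that cell was added to P.
  Insert 5 (step 1): P = [5];  Q = [1]
  Insert 6 (step 2): P = [5, 6];  Q = [1, 2]
  Insert 9 (step 3): P = [5, 6, 9];  Q = [1, 2, 3]
  Insert 7 (step 4): P = [5, 6, 7] / [9];  Q = [1, 2, 3] / [4]
  Insert 4 (step 5): P = [4, 6, 7] / [5] / [9];  Q = [1, 2, 3] / [4] / [5]
  Insert 8 (step 6): P = [4, 6, 7, 8] / [5] / [9];  Q = [1, 2, 3, 6] / [4] / [5]
  Insert 3 (step 7): P = [3, 6, 7, 8] / [4] / [5] / [9];  Q = [1, 2, 3, 6] / [4] / [5] / [7]
  Insert 1 (step 8): P = [1, 6, 7, 8] / [3] / [4] / [5] / [9];  Q = [1, 2, 3, 6] / [4] / [5] / [7] / [8]
  Insert 2 (step 9): P = [1, 2, 7, 8] / [3, 6] / [4] / [5] / [9];  Q = [1, 2, 3, 6] / [4, 9] / [5] / [7] / [8]
Final shape: (4, 2, 1, 1, 1).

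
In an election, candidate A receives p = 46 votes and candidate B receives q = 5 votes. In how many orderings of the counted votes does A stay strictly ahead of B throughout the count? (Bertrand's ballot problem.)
Strict-lead orderings = 1888460

Total orderings of the 51 votes with 46 for A: C(51, 46) = 2349060. By the Bertrand ballot formula (Cycle Lemma / reflection principle), the number of orderings in which A is strictly ahead of B throughout is (p − q)/(p + q) · C(p + q, p) = (46 − 5)/(46 + 5) · 2349060 = 1888460.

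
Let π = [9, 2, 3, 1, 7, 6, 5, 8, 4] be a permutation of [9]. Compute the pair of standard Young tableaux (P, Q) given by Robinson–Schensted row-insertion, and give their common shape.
P = [1, 3, 4, 8] / [2, 5] / [6] / [7] / [9];  Q = [1, 3, 5, 8] / [2, 6] / [4] / [7] / [9];  common shape = (4, 2, 1, 1, 1)

Row-insert the values π_1, π_2, … into P one at a time, bumping the leftmost entry strictly greater than the inserted value down to the next row. The recording tableau Q records, in position (i, j), the step at which that cell was added to P.
  Insert 9 (step 1): P = [9];  Q = [1]
  Insert 2 (step 2): P = [2] / [9];  Q = [1] / [2]
  Insert 3 (step 3): P = [2, 3] / [9];  Q = [1, 3] / [2]
  Insert 1 (step 4): P = [1, 3] / [2] / [9];  Q = [1, 3] / [2] / [4]
  Insert 7 (step 5): P = [1, 3, 7] / [2] / [9];  Q = [1, 3, 5] / [2] / [4]
  Insert 6 (step 6): P = [1, 3, 6] / [2, 7] / [9];  Q = [1, 3, 5] / [2, 6] / [4]
  Insert 5 (step 7): P = [1, 3, 5] / [2, 6] / [7] / [9];  Q = [1, 3, 5] / [2, 6] / [4] / [7]
  Insert 8 (step 8): P = [1, 3, 5, 8] / [2, 6] / [7] / [9];  Q = [1, 3, 5, 8] / [2, 6] / [4] / [7]
  Insert 4 (step 9): P = [1, 3, 4, 8] / [2, 5] / [6] / [7] / [9];  Q = [1, 3, 5, 8] / [2, 6] / [4] / [7] / [9]
Final shape: (4, 2, 1, 1, 1).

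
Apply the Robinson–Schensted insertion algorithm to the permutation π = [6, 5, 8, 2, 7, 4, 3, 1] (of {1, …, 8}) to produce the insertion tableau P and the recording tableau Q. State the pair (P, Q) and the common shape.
P = [1, 3] / [2, 7] / [4, 8] / [5] / [6];  Q = [1, 3] / [2, 5] / [4, 6] / [7] / [8];  common shape = (2, 2, 2, 1, 1)

Row-insert the values π_1, π_2, … into P one at a time, bumping the leftmost entry strictly greater than the inserted value down to the next row. The recording tableau Q records, in position (i, j), the step at which that cell was added to P.
  Insert 6 (step 1): P = [6];  Q = [1]
  Insert 5 (step 2): P = [5] / [6];  Q = [1] / [2]
  Insert 8 (step 3): P = [5, 8] / [6];  Q = [1, 3] / [2]
  Insert 2 (step 4): P = [2, 8] / [5] / [6];  Q = [1, 3] / [2] / [4]
  Insert 7 (step 5): P = [2, 7] / [5, 8] / [6];  Q = [1, 3] / [2, 5] / [4]
  Insert 4 (step 6): P = [2, 4] / [5, 7] / [6, 8];  Q = [1, 3] / [2, 5] / [4, 6]
  Insert 3 (step 7): P = [2, 3] / [4, 7] / [5, 8] / [6];  Q = [1, 3] / [2, 5] / [4, 6] / [7]
  Insert 1 (step 8): P = [1, 3] / [2, 7] / [4, 8] / [5] / [6];  Q = [1, 3] / [2, 5] / [4, 6] / [7] / [8]
Final shape: (2, 2, 2, 1, 1).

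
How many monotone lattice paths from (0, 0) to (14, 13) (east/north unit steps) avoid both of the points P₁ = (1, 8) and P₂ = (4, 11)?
Number of paths = 19902978

Inclusion–exclusion. Total paths: C(27, 14) = 20058300. Through P₁: C(9, 1)·C(18, 13) = 77112. Through P₂: C(15, 4)·C(12, 10) = 90090. Since P₁ is strictly southwest of P₂, a monotone path through both must visit P₁ then P₂; paths through both = C(9, 1)·C(6, 3)·C(12, 10) = 11880. Avoid both = 20058300 − 77112 − 90090 + 11880 = 19902978.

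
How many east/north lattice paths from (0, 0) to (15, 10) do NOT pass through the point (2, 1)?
Number of paths = 1776500

Total paths from (0, 0) to (15, 10): C(25, 15) = 3268760. Paths through (2, 1): (paths (0, 0) → (2, 1)) × (paths (2, 1) → (15, 10)) = C(3, 2) · C(22, 13) = 3 · 497420 = 1492260. Avoidance count = 3268760 − 1492260 = 1776500.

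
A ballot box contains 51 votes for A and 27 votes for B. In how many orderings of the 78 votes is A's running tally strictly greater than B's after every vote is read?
Strict-lead orderings = 206300102476958823872

Total orderings of the 78 votes with 51 for A: C(78, 51) = 670475333050116177584. By the Bertrand ballot formula (Cycle Lemma / reflection principle), the number of orderings in which A is strictly ahead of B throughout is (p − q)/(p + q) · C(p + q, p) = (51 − 27)/(51 + 27) · 670475333050116177584 = 206300102476958823872.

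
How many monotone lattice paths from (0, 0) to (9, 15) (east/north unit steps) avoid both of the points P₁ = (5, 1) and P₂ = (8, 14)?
Number of paths = 656324

Inclusion–exclusion. Total paths: C(24, 9) = 1307504. Through P₁: C(6, 5)·C(18, 4) = 18360. Through P₂: C(22, 8)·C(2, 1) = 639540. Since P₁ is strictly southwest of P₂, a monotone path through both must visit P₁ then P₂; paths through both = C(6, 5)·C(16, 3)·C(2, 1) = 6720. Avoid both = 1307504 − 18360 − 639540 + 6720 = 656324.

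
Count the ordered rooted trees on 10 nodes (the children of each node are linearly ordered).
C_9 = 4862

These ordered rooted trees are counted by the Catalan number C_n = (1/(n + 1)) · C(2n, n). For n = 9: C_9 = (1/10) · C(18, 9) = 48620/10 = 4862.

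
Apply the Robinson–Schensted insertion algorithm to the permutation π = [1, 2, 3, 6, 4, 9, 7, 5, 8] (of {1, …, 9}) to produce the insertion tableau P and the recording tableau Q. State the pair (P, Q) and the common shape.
P = [1, 2, 3, 4, 5, 8] / [6, 7] / [9];  Q = [1, 2, 3, 4, 6, 9] / [5, 7] / [8];  common shape = (6, 2, 1)

Row-insert the values π_1, π_2, … into P one at a time, bumping the leftmost entry strictly greater than the inserted value down to the next row. The recording tableau Q records, in position (i, j), the step at which that cell was added to P.
  Insert 1 (step 1): P = [1];  Q = [1]
  Insert 2 (step 2): P = [1, 2];  Q = [1, 2]
  Insert 3 (step 3): P = [1, 2, 3];  Q = [1, 2, 3]
  Insert 6 (step 4): P = [1, 2, 3, 6];  Q = [1, 2, 3, 4]
  Insert 4 (step 5): P = [1, 2, 3, 4] / [6];  Q = [1, 2, 3, 4] / [5]
  Insert 9 (step 6): P = [1, 2, 3, 4, 9] / [6];  Q = [1, 2, 3, 4, 6] / [5]
  Insert 7 (step 7): P = [1, 2, 3, 4, 7] / [6, 9];  Q = [1, 2, 3, 4, 6] / [5, 7]
  Insert 5 (step 8): P = [1, 2, 3, 4, 5] / [6, 7] / [9];  Q = [1, 2, 3, 4, 6] / [5, 7] / [8]
  Insert 8 (step 9): P = [1, 2, 3, 4, 5, 8] / [6, 7] / [9];  Q = [1, 2, 3, 4, 6, 9] / [5, 7] / [8]
Final shape: (6, 2, 1).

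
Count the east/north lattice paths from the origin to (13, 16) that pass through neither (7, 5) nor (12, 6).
Number of paths = 57910191

Inclusion–exclusion. Total paths: C(29, 13) = 67863915. Through P₁: C(12, 7)·C(17, 6) = 9801792. Through P₂: C(18, 12)·C(11, 1) = 204204. Since P₁ is strictly southwest of P₂, a monotone path through both must visit P₁ then P₂; paths through both = C(12, 7)·C(6, 5)·C(11, 1) = 52272. Avoid both = 67863915 − 9801792 − 204204 + 52272 = 57910191.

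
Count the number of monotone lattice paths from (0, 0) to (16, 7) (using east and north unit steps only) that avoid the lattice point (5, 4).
Number of paths = 199293

Total paths from (0, 0) to (16, 7): C(23, 16) = 245157. Paths through (5, 4): (paths (0, 0) → (5, 4)) × (paths (5, 4) → (16, 7)) = C(9, 5) · C(14, 11) = 126 · 364 = 45864. Avoidance count = 245157 − 45864 = 199293.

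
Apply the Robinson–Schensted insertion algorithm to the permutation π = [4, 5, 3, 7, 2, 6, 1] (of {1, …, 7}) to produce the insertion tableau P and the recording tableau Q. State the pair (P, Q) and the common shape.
P = [1, 5, 6] / [2, 7] / [3] / [4];  Q = [1, 2, 4] / [3, 6] / [5] / [7];  common shape = (3, 2, 1, 1)

Row-insert the values π_1, π_2, … into P one at a time, bumping the leftmost entry strictly greater than the inserted value down to the next row. The recording tableau Q records, in position (i, j), the step at which that cell was added to P.
  Insert 4 (step 1): P = [4];  Q = [1]
  Insert 5 (step 2): P = [4, 5];  Q = [1, 2]
  Insert 3 (step 3): P = [3, 5] / [4];  Q = [1, 2] / [3]
  Insert 7 (step 4): P = [3, 5, 7] / [4];  Q = [1, 2, 4] / [3]
  Insert 2 (step 5): P = [2, 5, 7] / [3] / [4];  Q = [1, 2, 4] / [3] / [5]
  Insert 6 (step 6): P = [2, 5, 6] / [3, 7] / [4];  Q = [1, 2, 4] / [3, 6] / [5]
  Insert 1 (step 7): P = [1, 5, 6] / [2, 7] / [3] / [4];  Q = [1, 2, 4] / [3, 6] / [5] / [7]
Final shape: (3, 2, 1, 1).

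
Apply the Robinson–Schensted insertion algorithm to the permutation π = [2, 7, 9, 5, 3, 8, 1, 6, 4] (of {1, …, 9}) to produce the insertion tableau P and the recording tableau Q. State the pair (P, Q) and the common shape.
P = [1, 3, 4] / [2, 6] / [5, 8] / [7, 9];  Q = [1, 2, 3] / [4, 6] / [5, 8] / [7, 9];  common shape = (3, 2, 2, 2)

Row-insert the values π_1, π_2, … into P one at a time, bumping the leftmost entry strictly greater than the inserted value down to the next row. The recording tableau Q records, in position (i, j), the step at which that cell was added to P.
  Insert 2 (step 1): P = [2];  Q = [1]
  Insert 7 (step 2): P = [2, 7];  Q = [1, 2]
  Insert 9 (step 3): P = [2, 7, 9];  Q = [1, 2, 3]
  Insert 5 (step 4): P = [2, 5, 9] / [7];  Q = [1, 2, 3] / [4]
  Insert 3 (step 5): P = [2, 3, 9] / [5] / [7];  Q = [1, 2, 3] / [4] / [5]
  Insert 8 (step 6): P = [2, 3, 8] / [5, 9] / [7];  Q = [1, 2, 3] / [4, 6] / [5]
  Insert 1 (step 7): P = [1, 3, 8] / [2, 9] / [5] / [7];  Q = [1, 2, 3] / [4, 6] / [5] / [7]
  Insert 6 (step 8): P = [1, 3, 6] / [2, 8] / [5, 9] / [7];  Q = [1, 2, 3] / [4, 6] / [5, 8] / [7]
  Insert 4 (step 9): P = [1, 3, 4] / [2, 6] / [5, 8] / [7, 9];  Q = [1, 2, 3] / [4, 6] / [5, 8] / [7, 9]
Final shape: (3, 2, 2, 2).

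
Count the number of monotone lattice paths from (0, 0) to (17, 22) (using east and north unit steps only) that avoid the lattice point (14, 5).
Number of paths = 51007861890

Total paths from (0, 0) to (17, 22): C(39, 17) = 51021117810. Paths through (14, 5): (paths (0, 0) → (14, 5)) × (paths (14, 5) → (17, 22)) = C(19, 14) · C(20, 3) = 11628 · 1140 = 13255920. Avoidance count = 51021117810 − 13255920 = 51007861890.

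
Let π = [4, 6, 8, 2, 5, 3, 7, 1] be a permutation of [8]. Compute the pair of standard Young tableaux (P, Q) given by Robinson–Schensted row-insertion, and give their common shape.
P = [1, 3, 7] / [2, 5, 8] / [4] / [6];  Q = [1, 2, 3] / [4, 5, 7] / [6] / [8];  common shape = (3, 3, 1, 1)

Row-insert the values π_1, π_2, … into P one at a time, bumping the leftmost entry strictly greater than the inserted value down to the next row. The recording tableau Q records, in position (i, j), the step at which that cell was added to P.
  Insert 4 (step 1): P = [4];  Q = [1]
  Insert 6 (step 2): P = [4, 6];  Q = [1, 2]
  Insert 8 (step 3): P = [4, 6, 8];  Q = [1, 2, 3]
  Insert 2 (step 4): P = [2, 6, 8] / [4];  Q = [1, 2, 3] / [4]
  Insert 5 (step 5): P = [2, 5, 8] / [4, 6];  Q = [1, 2, 3] / [4, 5]
  Insert 3 (step 6): P = [2, 3, 8] / [4, 5] / [6];  Q = [1, 2, 3] / [4, 5] / [6]
  Insert 7 (step 7): P = [2, 3, 7] / [4, 5, 8] / [6];  Q = [1, 2, 3] / [4, 5, 7] / [6]
  Insert 1 (step 8): P = [1, 3, 7] / [2, 5, 8] / [4] / [6];  Q = [1, 2, 3] / [4, 5, 7] / [6] / [8]
Final shape: (3, 3, 1, 1).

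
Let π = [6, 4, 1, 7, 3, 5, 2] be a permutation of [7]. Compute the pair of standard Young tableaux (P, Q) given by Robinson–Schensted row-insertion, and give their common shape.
P = [1, 2, 5] / [3, 7] / [4] / [6];  Q = [1, 4, 6] / [2, 5] / [3] / [7];  common shape = (3, 2, 1, 1)

Row-insert the values π_1, π_2, … into P one at a time, bumping the leftmost entry strictly greater than the inserted value down to the next row. The recording tableau Q records, in position (i, j), the step at which that cell was added to P.
  Insert 6 (step 1): P = [6];  Q = [1]
  Insert 4 (step 2): P = [4] / [6];  Q = [1] / [2]
  Insert 1 (step 3): P = [1] / [4] / [6];  Q = [1] / [2] / [3]
  Insert 7 (step 4): P = [1, 7] / [4] / [6];  Q = [1, 4] / [2] / [3]
  Insert 3 (step 5): P = [1, 3] / [4, 7] / [6];  Q = [1, 4] / [2, 5] / [3]
  Insert 5 (step 6): P = [1, 3, 5] / [4, 7] / [6];  Q = [1, 4, 6] / [2, 5] / [3]
  Insert 2 (step 7): P = [1, 2, 5] / [3, 7] / [4] / [6];  Q = [1, 4, 6] / [2, 5] / [3] / [7]
Final shape: (3, 2, 1, 1).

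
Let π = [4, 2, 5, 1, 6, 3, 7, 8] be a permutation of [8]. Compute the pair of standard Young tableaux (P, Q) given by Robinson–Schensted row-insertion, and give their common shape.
P = [1, 3, 6, 7, 8] / [2, 5] / [4];  Q = [1, 3, 5, 7, 8] / [2, 6] / [4];  common shape = (5, 2, 1)

Row-insert the values π_1, π_2, … into P one at a time, bumping the leftmost entry strictly greater than the inserted value down to the next row. The recording tableau Q records, in position (i, j), the step at which that cell was added to P.
  Insert 4 (step 1): P = [4];  Q = [1]
  Insert 2 (step 2): P = [2] / [4];  Q = [1] / [2]
  Insert 5 (step 3): P = [2, 5] / [4];  Q = [1, 3] / [2]
  Insert 1 (step 4): P = [1, 5] / [2] / [4];  Q = [1, 3] / [2] / [4]
  Insert 6 (step 5): P = [1, 5, 6] / [2] / [4];  Q = [1, 3, 5] / [2] / [4]
  Insert 3 (step 6): P = [1, 3, 6] / [2, 5] / [4];  Q = [1, 3, 5] / [2, 6] / [4]
  Insert 7 (step 7): P = [1, 3, 6, 7] / [2, 5] / [4];  Q = [1, 3, 5, 7] / [2, 6] / [4]
  Insert 8 (step 8): P = [1, 3, 6, 7, 8] / [2, 5] / [4];  Q = [1, 3, 5, 7, 8] / [2, 6] / [4]
Final shape: (5, 2, 1).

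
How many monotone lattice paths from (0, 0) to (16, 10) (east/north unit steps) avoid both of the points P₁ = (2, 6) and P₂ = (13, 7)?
Number of paths = 3682375

Inclusion–exclusion. Total paths: C(26, 16) = 5311735. Through P₁: C(8, 2)·C(18, 14) = 85680. Through P₂: C(20, 13)·C(6, 3) = 1550400. Since P₁ is strictly southwest of P₂, a monotone path through both must visit P₁ then P₂; paths through both = C(8, 2)·C(12, 11)·C(6, 3) = 6720. Avoid both = 5311735 − 85680 − 1550400 + 6720 = 3682375.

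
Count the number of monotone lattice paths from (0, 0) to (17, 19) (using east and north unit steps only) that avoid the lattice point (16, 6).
Number of paths = 8596452018

Total paths from (0, 0) to (17, 19): C(36, 17) = 8597496600. Paths through (16, 6): (paths (0, 0) → (16, 6)) × (paths (16, 6) → (17, 19)) = C(22, 16) · C(14, 1) = 74613 · 14 = 1044582. Avoidance count = 8597496600 − 1044582 = 8596452018.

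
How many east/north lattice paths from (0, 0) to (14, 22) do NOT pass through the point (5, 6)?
Number of paths = 2852442750

Total paths from (0, 0) to (14, 22): C(36, 14) = 3796297200. Paths through (5, 6): (paths (0, 0) → (5, 6)) × (paths (5, 6) → (14, 22)) = C(11, 5) · C(25, 9) = 462 · 2042975 = 943854450. Avoidance count = 3796297200 − 943854450 = 2852442750.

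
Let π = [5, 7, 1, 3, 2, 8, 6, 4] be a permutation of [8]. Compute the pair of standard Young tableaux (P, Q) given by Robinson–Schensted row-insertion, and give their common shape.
P = [1, 2, 4] / [3, 6, 8] / [5, 7];  Q = [1, 2, 6] / [3, 4, 7] / [5, 8];  common shape = (3, 3, 2)

Row-insert the values π_1, π_2, … into P one at a time, bumping the leftmost entry strictly greater than the inserted value down to the next row. The recording tableau Q records, in position (i, j), the step at which that cell was added to P.
  Insert 5 (step 1): P = [5];  Q = [1]
  Insert 7 (step 2): P = [5, 7];  Q = [1, 2]
  Insert 1 (step 3): P = [1, 7] / [5];  Q = [1, 2] / [3]
  Insert 3 (step 4): P = [1, 3] / [5, 7];  Q = [1, 2] / [3, 4]
  Insert 2 (step 5): P = [1, 2] / [3, 7] / [5];  Q = [1, 2] / [3, 4] / [5]
  Insert 8 (step 6): P = [1, 2, 8] / [3, 7] / [5];  Q = [1, 2, 6] / [3, 4] / [5]
  Insert 6 (step 7): P = [1, 2, 6] / [3, 7, 8] / [5];  Q = [1, 2, 6] / [3, 4, 7] / [5]
  Insert 4 (step 8): P = [1, 2, 4] / [3, 6, 8] / [5, 7];  Q = [1, 2, 6] / [3, 4, 7] / [5, 8]
Final shape: (3, 3, 2).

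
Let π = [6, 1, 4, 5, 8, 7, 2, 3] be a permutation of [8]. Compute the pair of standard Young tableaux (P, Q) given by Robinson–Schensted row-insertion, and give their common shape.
P = [1, 2, 3, 7] / [4, 5] / [6, 8];  Q = [1, 3, 4, 5] / [2, 6] / [7, 8];  common shape = (4, 2, 2)

Row-insert the values π_1, π_2, … into P one at a time, bumping the leftmost entry strictly greater than the inserted value down to the next row. The recording tableau Q records, in position (i, j), the step at which that cell was added to P.
  Insert 6 (step 1): P = [6];  Q = [1]
  Insert 1 (step 2): P = [1] / [6];  Q = [1] / [2]
  Insert 4 (step 3): P = [1, 4] / [6];  Q = [1, 3] / [2]
  Insert 5 (step 4): P = [1, 4, 5] / [6];  Q = [1, 3, 4] / [2]
  Insert 8 (step 5): P = [1, 4, 5, 8] / [6];  Q = [1, 3, 4, 5] / [2]
  Insert 7 (step 6): P = [1, 4, 5, 7] / [6, 8];  Q = [1, 3, 4, 5] / [2, 6]
  Insert 2 (step 7): P = [1, 2, 5, 7] / [4, 8] / [6];  Q = [1, 3, 4, 5] / [2, 6] / [7]
  Insert 3 (step 8): P = [1, 2, 3, 7] / [4, 5] / [6, 8];  Q = [1, 3, 4, 5] / [2, 6] / [7, 8]
Final shape: (4, 2, 2).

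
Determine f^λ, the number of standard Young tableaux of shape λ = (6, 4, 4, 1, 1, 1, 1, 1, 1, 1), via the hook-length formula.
# SYT of shape (6, 4, 4, 1, 1, 1, 1, 1, 1, 1) = 84651840

Hook-length formula: f^λ = n! / Π hook(c), product over all cells c of the Young diagram. For λ = (6, 4, 4, 1, 1, 1, 1, 1, 1, 1), n = 21 boxes. Hook lengths by row (left-to-right, top-to-bottom): [15, 7, 6, 5, 2, 1]; [12, 4, 3, 2]; [11, 3, 2, 1]; [7]; [6]; [5]; [4]; [3]; [2]; [1]. Product of hooks = 603542016000. So f^λ = 21! / 603542016000 = 51090942171709440000 / 603542016000 = 84651840.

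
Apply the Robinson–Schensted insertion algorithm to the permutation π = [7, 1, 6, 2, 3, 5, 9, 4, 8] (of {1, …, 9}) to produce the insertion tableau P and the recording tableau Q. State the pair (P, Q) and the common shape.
P = [1, 2, 3, 4, 8] / [5, 9] / [6] / [7];  Q = [1, 3, 5, 6, 7] / [2, 9] / [4] / [8];  common shape = (5, 2, 1, 1)

Row-insert the values π_1, π_2, … into P one at a time, bumping the leftmost entry strictly greater than the inserted value down to the next row. The recording tableau Q records, in position (i, j), the step at which that cell was added to P.
  Insert 7 (step 1): P = [7];  Q = [1]
  Insert 1 (step 2): P = [1] / [7];  Q = [1] / [2]
  Insert 6 (step 3): P = [1, 6] / [7];  Q = [1, 3] / [2]
  Insert 2 (step 4): P = [1, 2] / [6] / [7];  Q = [1, 3] / [2] / [4]
  Insert 3 (step 5): P = [1, 2, 3] / [6] / [7];  Q = [1, 3, 5] / [2] / [4]
  Insert 5 (step 6): P = [1, 2, 3, 5] / [6] / [7];  Q = [1, 3, 5, 6] / [2] / [4]
  Insert 9 (step 7): P = [1, 2, 3, 5, 9] / [6] / [7];  Q = [1, 3, 5, 6, 7] / [2] / [4]
  Insert 4 (step 8): P = [1, 2, 3, 4, 9] / [5] / [6] / [7];  Q = [1, 3, 5, 6, 7] / [2] / [4] / [8]
  Insert 8 (step 9): P = [1, 2, 3, 4, 8] / [5, 9] / [6] / [7];  Q = [1, 3, 5, 6, 7] / [2, 9] / [4] / [8]
Final shape: (5, 2, 1, 1).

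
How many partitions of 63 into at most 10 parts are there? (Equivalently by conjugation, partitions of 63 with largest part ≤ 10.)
p(63, parts ≤ 10) = 267507

Use the recurrence p(n, m) = p(n, m−1) + p(n−m, m): either the largest part is < m (count p(n, m−1)) or the largest part is exactly m (remove one copy of m, count p(n−m, m)). With p(0, ·) = 1 this gives p(63, parts ≤ 10) = 267507. (By conjugating Young diagrams, this also counts partitions of 63 into at most 10 parts.)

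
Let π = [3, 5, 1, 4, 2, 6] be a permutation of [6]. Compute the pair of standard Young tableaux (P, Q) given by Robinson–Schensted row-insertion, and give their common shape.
P = [1, 2, 6] / [3, 4] / [5];  Q = [1, 2, 6] / [3, 4] / [5];  common shape = (3, 2, 1)

Row-insert the values π_1, π_2, … into P one at a time, bumping the leftmost entry strictly greater than the inserted value down to the next row. The recording tableau Q records, in position (i, j), the step at which that cell was added to P.
  Insert 3 (step 1): P = [3];  Q = [1]
  Insert 5 (step 2): P = [3, 5];  Q = [1, 2]
  Insert 1 (step 3): P = [1, 5] / [3];  Q = [1, 2] / [3]
  Insert 4 (step 4): P = [1, 4] / [3, 5];  Q = [1, 2] / [3, 4]
  Insert 2 (step 5): P = [1, 2] / [3, 4] / [5];  Q = [1, 2] / [3, 4] / [5]
  Insert 6 (step 6): P = [1, 2, 6] / [3, 4] / [5];  Q = [1, 2, 6] / [3, 4] / [5]
Final shape: (3, 2, 1).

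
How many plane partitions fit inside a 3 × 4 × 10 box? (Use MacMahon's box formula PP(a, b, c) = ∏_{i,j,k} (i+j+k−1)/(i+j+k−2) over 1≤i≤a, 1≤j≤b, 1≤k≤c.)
PP(3, 4, 10) = 33157124

Evaluate the triple product over i = 1..3, j = 1..4, k = 1..10. The factors are (2/1) · (3/2) · (4/3) · (5/4) · (6/5) · (7/6) · (8/7) · (9/8) · … (120 factors total). The numerators and denominators telescope so the product is an integer; carrying out the multiplication exactly gives PP(3, 4, 10) = 33157124.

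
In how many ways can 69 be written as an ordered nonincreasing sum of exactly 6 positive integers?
p(69, 6 parts) = 24473

Partitions of n into exactly k parts are in bijection with partitions of n − k into at most k parts (subtract 1 from each part). So p(69, exactly 6) = p(63, parts ≤ 6). Computing via the recurrence p(m, j) = p(m, j−1) + p(m−j, j) gives 24473.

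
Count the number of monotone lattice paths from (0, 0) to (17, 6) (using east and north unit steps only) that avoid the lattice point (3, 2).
Number of paths = 70347

Total paths from (0, 0) to (17, 6): C(23, 17) = 100947. Paths through (3, 2): (paths (0, 0) → (3, 2)) × (paths (3, 2) → (17, 6)) = C(5, 3) · C(18, 14) = 10 · 3060 = 30600. Avoidance count = 100947 − 30600 = 70347.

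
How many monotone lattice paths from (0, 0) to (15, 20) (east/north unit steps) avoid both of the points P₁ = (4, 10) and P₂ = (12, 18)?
Number of paths = 2158770894

Inclusion–exclusion. Total paths: C(35, 15) = 3247943160. Through P₁: C(14, 4)·C(21, 11) = 353068716. Through P₂: C(30, 12)·C(5, 3) = 864932250. Since P₁ is strictly southwest of P₂, a monotone path through both must visit P₁ then P₂; paths through both = C(14, 4)·C(16, 8)·C(5, 3) = 128828700. Avoid both = 3247943160 − 353068716 − 864932250 + 128828700 = 2158770894.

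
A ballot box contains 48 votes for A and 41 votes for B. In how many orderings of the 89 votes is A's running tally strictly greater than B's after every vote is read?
Strict-lead orderings = 3126537204395671682632170

Total orderings of the 89 votes with 48 for A: C(89, 48) = 39751687313030682822037590. By the Bertrand ballot formula (Cycle Lemma / reflection principle), the number of orderings in which A is strictly ahead of B throughout is (p − q)/(p + q) · C(p + q, p) = (48 − 41)/(48 + 41) · 39751687313030682822037590 = 3126537204395671682632170.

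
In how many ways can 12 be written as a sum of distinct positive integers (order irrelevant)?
q(12) = 15

List partitions of 12 into distinct parts: 12, 11+1, 10+2, 9+3, 9+2+1, 8+4, 8+3+1, 7+5, 7+4+1, 7+3+2, 6+5+1, 6+4+2, 6+3+2+1, 5+4+3, 5+4+2+1. There are q(12) = 15. (Euler: this equals the number of odd-part partitions of 12.)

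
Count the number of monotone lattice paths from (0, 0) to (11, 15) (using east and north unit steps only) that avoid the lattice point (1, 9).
Number of paths = 7646080

Total paths from (0, 0) to (11, 15): C(26, 11) = 7726160. Paths through (1, 9): (paths (0, 0) → (1, 9)) × (paths (1, 9) → (11, 15)) = C(10, 1) · C(16, 10) = 10 · 8008 = 80080. Avoidance count = 7726160 − 80080 = 7646080.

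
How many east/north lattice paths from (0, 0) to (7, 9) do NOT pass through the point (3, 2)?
Number of paths = 8140

Total paths from (0, 0) to (7, 9): C(16, 7) = 11440. Paths through (3, 2): (paths (0, 0) → (3, 2)) × (paths (3, 2) → (7, 9)) = C(5, 3) · C(11, 4) = 10 · 330 = 3300. Avoidance count = 11440 − 3300 = 8140.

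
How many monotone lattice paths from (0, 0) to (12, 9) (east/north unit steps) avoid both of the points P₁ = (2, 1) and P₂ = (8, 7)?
Number of paths = 107711

Inclusion–exclusion. Total paths: C(21, 12) = 293930. Through P₁: C(3, 2)·C(18, 10) = 131274. Through P₂: C(15, 8)·C(6, 4) = 96525. Since P₁ is strictly southwest of P₂, a monotone path through both must visit P₁ then P₂; paths through both = C(3, 2)·C(12, 6)·C(6, 4) = 41580. Avoid both = 293930 − 131274 − 96525 + 41580 = 107711.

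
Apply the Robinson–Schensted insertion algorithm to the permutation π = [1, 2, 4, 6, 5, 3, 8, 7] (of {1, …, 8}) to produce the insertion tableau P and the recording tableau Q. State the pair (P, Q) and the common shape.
P = [1, 2, 3, 5, 7] / [4, 8] / [6];  Q = [1, 2, 3, 4, 7] / [5, 8] / [6];  common shape = (5, 2, 1)

Row-insert the values π_1, π_2, … into P one at a time, bumping the leftmost entry strictly greater than the inserted value down to the next row. The recording tableau Q records, in position (i, j), the step at which that cell was added to P.
  Insert 1 (step 1): P = [1];  Q = [1]
  Insert 2 (step 2): P = [1, 2];  Q = [1, 2]
  Insert 4 (step 3): P = [1, 2, 4];  Q = [1, 2, 3]
  Insert 6 (step 4): P = [1, 2, 4, 6];  Q = [1, 2, 3, 4]
  Insert 5 (step 5): P = [1, 2, 4, 5] / [6];  Q = [1, 2, 3, 4] / [5]
  Insert 3 (step 6): P = [1, 2, 3, 5] / [4] / [6];  Q = [1, 2, 3, 4] / [5] / [6]
  Insert 8 (step 7): P = [1, 2, 3, 5, 8] / [4] / [6];  Q = [1, 2, 3, 4, 7] / [5] / [6]
  Insert 7 (step 8): P = [1, 2, 3, 5, 7] / [4, 8] / [6];  Q = [1, 2, 3, 4, 7] / [5, 8] / [6]
Final shape: (5, 2, 1).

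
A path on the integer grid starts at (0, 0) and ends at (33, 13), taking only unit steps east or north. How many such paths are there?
Number of paths = 101766230790

A monotone lattice path from (0, 0) to (33, 13) consists of 33 east steps and 13 north steps in some order, so it is determined by which 33 of the 46 steps are east. The count is C(46, 33) = 101766230790.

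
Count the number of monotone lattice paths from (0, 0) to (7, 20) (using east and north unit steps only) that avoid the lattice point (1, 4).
Number of paths = 514965

Total paths from (0, 0) to (7, 20): C(27, 7) = 888030. Paths through (1, 4): (paths (0, 0) → (1, 4)) × (paths (1, 4) → (7, 20)) = C(5, 1) · C(22, 6) = 5 · 74613 = 373065. Avoidance count = 888030 − 373065 = 514965.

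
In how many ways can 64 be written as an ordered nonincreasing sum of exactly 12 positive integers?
p(64, 12 parts) = 126560

Partitions of n into exactly k parts are in bijection with partitions of n − k into at most k parts (subtract 1 from each part). So p(64, exactly 12) = p(52, parts ≤ 12). Computing via the recurrence p(m, j) = p(m, j−1) + p(m−j, j) gives 126560.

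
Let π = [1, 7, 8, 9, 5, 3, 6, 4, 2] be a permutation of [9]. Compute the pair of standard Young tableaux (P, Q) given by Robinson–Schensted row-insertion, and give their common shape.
P = [1, 2, 4, 9] / [3, 6] / [5, 8] / [7];  Q = [1, 2, 3, 4] / [5, 7] / [6, 8] / [9];  common shape = (4, 2, 2, 1)

Row-insert the values π_1, π_2, … into P one at a time, bumping the leftmost entry strictly greater than the inserted value down to the next row. The recording tableau Q records, in position (i, j), the step at which that cell was added to P.
  Insert 1 (step 1): P = [1];  Q = [1]
  Insert 7 (step 2): P = [1, 7];  Q = [1, 2]
  Insert 8 (step 3): P = [1, 7, 8];  Q = [1, 2, 3]
  Insert 9 (step 4): P = [1, 7, 8, 9];  Q = [1, 2, 3, 4]
  Insert 5 (step 5): P = [1, 5, 8, 9] / [7];  Q = [1, 2, 3, 4] / [5]
  Insert 3 (step 6): P = [1, 3, 8, 9] / [5] / [7];  Q = [1, 2, 3, 4] / [5] / [6]
  Insert 6 (step 7): P = [1, 3, 6, 9] / [5, 8] / [7];  Q = [1, 2, 3, 4] / [5, 7] / [6]
  Insert 4 (step 8): P = [1, 3, 4, 9] / [5, 6] / [7, 8];  Q = [1, 2, 3, 4] / [5, 7] / [6, 8]
  Insert 2 (step 9): P = [1, 2, 4, 9] / [3, 6] / [5, 8] / [7];  Q = [1, 2, 3, 4] / [5, 7] / [6, 8] / [9]
Final shape: (4, 2, 2, 1).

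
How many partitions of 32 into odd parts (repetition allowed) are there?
p_odd(32) = 390

Enumerate partitions using only odd parts via the recurrence o(n, m) = o(n, m−2) + o(n−m, m) over odd m, starting from the largest odd part ≤ n. This gives p_odd(32) = 390. (Euler's theorem: equals the count of distinct-part partitions.)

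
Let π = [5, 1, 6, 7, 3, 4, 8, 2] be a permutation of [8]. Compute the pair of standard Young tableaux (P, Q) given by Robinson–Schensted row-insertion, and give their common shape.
P = [1, 2, 4, 8] / [3, 6, 7] / [5];  Q = [1, 3, 4, 7] / [2, 5, 6] / [8];  common shape = (4, 3, 1)

Row-insert the values π_1, π_2, … into P one at a time, bumping the leftmost entry strictly greater than the inserted value down to the next row. The recording tableau Q records, in position (i, j), the step at which that cell was added to P.
  Insert 5 (step 1): P = [5];  Q = [1]
  Insert 1 (step 2): P = [1] / [5];  Q = [1] / [2]
  Insert 6 (step 3): P = [1, 6] / [5];  Q = [1, 3] / [2]
  Insert 7 (step 4): P = [1, 6, 7] / [5];  Q = [1, 3, 4] / [2]
  Insert 3 (step 5): P = [1, 3, 7] / [5, 6];  Q = [1, 3, 4] / [2, 5]
  Insert 4 (step 6): P = [1, 3, 4] / [5, 6, 7];  Q = [1, 3, 4] / [2, 5, 6]
  Insert 8 (step 7): P = [1, 3, 4, 8] / [5, 6, 7];  Q = [1, 3, 4, 7] / [2, 5, 6]
  Insert 2 (step 8): P = [1, 2, 4, 8] / [3, 6, 7] / [5];  Q = [1, 3, 4, 7] / [2, 5, 6] / [8]
Final shape: (4, 3, 1).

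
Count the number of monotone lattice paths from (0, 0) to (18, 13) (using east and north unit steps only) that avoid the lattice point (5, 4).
Number of paths = 143578155

Total paths from (0, 0) to (18, 13): C(31, 18) = 206253075. Paths through (5, 4): (paths (0, 0) → (5, 4)) × (paths (5, 4) → (18, 13)) = C(9, 5) · C(22, 13) = 126 · 497420 = 62674920. Avoidance count = 206253075 − 62674920 = 143578155.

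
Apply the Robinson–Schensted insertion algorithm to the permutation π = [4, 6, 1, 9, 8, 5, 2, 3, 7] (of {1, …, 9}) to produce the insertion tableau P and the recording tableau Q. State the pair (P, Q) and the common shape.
P = [1, 2, 3, 7] / [4, 5, 8] / [6] / [9];  Q = [1, 2, 4, 9] / [3, 5, 8] / [6] / [7];  common shape = (4, 3, 1, 1)

Row-insert the values π_1, π_2, … into P one at a time, bumping the leftmost entry strictly greater than the inserted value down to the next row. The recording tableau Q records, in position (i, j), the step at which that cell was added to P.
  Insert 4 (step 1): P = [4];  Q = [1]
  Insert 6 (step 2): P = [4, 6];  Q = [1, 2]
  Insert 1 (step 3): P = [1, 6] / [4];  Q = [1, 2] / [3]
  Insert 9 (step 4): P = [1, 6, 9] / [4];  Q = [1, 2, 4] / [3]
  Insert 8 (step 5): P = [1, 6, 8] / [4, 9];  Q = [1, 2, 4] / [3, 5]
  Insert 5 (step 6): P = [1, 5, 8] / [4, 6] / [9];  Q = [1, 2, 4] / [3, 5] / [6]
  Insert 2 (step 7): P = [1, 2, 8] / [4, 5] / [6] / [9];  Q = [1, 2, 4] / [3, 5] / [6] / [7]
  Insert 3 (step 8): P = [1, 2, 3] / [4, 5, 8] / [6] / [9];  Q = [1, 2, 4] / [3, 5, 8] / [6] / [7]
  Insert 7 (step 9): P = [1, 2, 3, 7] / [4, 5, 8] / [6] / [9];  Q = [1, 2, 4, 9] / [3, 5, 8] / [6] / [7]
Final shape: (4, 3, 1, 1).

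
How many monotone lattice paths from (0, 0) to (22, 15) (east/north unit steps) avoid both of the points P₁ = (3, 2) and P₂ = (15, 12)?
Number of paths = 4580375760

Inclusion–exclusion. Total paths: C(37, 22) = 9364199760. Through P₁: C(5, 3)·C(32, 19) = 3473736000. Through P₂: C(27, 15)·C(10, 7) = 2086063200. Since P₁ is strictly southwest of P₂, a monotone path through both must visit P₁ then P₂; paths through both = C(5, 3)·C(22, 12)·C(10, 7) = 775975200. Avoid both = 9364199760 − 3473736000 − 2086063200 + 775975200 = 4580375760.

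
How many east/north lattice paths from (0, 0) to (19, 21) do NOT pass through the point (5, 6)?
Number of paths = 95450261280

Total paths from (0, 0) to (19, 21): C(40, 19) = 131282408400. Paths through (5, 6): (paths (0, 0) → (5, 6)) × (paths (5, 6) → (19, 21)) = C(11, 5) · C(29, 14) = 462 · 77558760 = 35832147120. Avoidance count = 131282408400 − 35832147120 = 95450261280.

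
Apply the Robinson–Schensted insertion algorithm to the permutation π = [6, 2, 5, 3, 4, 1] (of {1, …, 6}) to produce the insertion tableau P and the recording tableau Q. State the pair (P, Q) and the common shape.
P = [1, 3, 4] / [2] / [5] / [6];  Q = [1, 3, 5] / [2] / [4] / [6];  common shape = (3, 1, 1, 1)

Row-insert the values π_1, π_2, … into P one at a time, bumping the leftmost entry strictly greater than the inserted value down to the next row. The recording tableau Q records, in position (i, j), the step at which that cell was added to P.
  Insert 6 (step 1): P = [6];  Q = [1]
  Insert 2 (step 2): P = [2] / [6];  Q = [1] / [2]
  Insert 5 (step 3): P = [2, 5] / [6];  Q = [1, 3] / [2]
  Insert 3 (step 4): P = [2, 3] / [5] / [6];  Q = [1, 3] / [2] / [4]
  Insert 4 (step 5): P = [2, 3, 4] / [5] / [6];  Q = [1, 3, 5] / [2] / [4]
  Insert 1 (step 6): P = [1, 3, 4] / [2] / [5] / [6];  Q = [1, 3, 5] / [2] / [4] / [6]
Final shape: (3, 1, 1, 1).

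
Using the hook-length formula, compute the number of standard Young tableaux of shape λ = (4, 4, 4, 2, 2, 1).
# SYT of shape (4, 4, 4, 2, 2, 1) = 972400

Hook-length formula: f^λ = n! / Π hook(c), product over all cells c of the Young diagram. For λ = (4, 4, 4, 2, 2, 1), n = 17 boxes. Hook lengths by row (left-to-right, top-to-bottom): [9, 7, 4, 3]; [8, 6, 3, 2]; [7, 5, 2, 1]; [4, 2]; [3, 1]; [1]. Product of hooks = 365783040. So f^λ = 17! / 365783040 = 355687428096000 / 365783040 = 972400.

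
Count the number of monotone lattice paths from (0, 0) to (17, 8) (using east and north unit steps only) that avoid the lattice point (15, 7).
Number of paths = 569943

Total paths from (0, 0) to (17, 8): C(25, 17) = 1081575. Paths through (15, 7): (paths (0, 0) → (15, 7)) × (paths (15, 7) → (17, 8)) = C(22, 15) · C(3, 2) = 170544 · 3 = 511632. Avoidance count = 1081575 − 511632 = 569943.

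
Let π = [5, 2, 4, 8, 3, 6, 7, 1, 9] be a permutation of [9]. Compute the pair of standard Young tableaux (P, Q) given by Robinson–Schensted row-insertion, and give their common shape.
P = [1, 3, 6, 7, 9] / [2, 8] / [4] / [5];  Q = [1, 3, 4, 7, 9] / [2, 6] / [5] / [8];  common shape = (5, 2, 1, 1)

Row-insert the values π_1, π_2, … into P one at a time, bumping the leftmost entry strictly greater than the inserted value down to the next row. The recording tableau Q records, in position (i, j), the step at which that cell was added to P.
  Insert 5 (step 1): P = [5];  Q = [1]
  Insert 2 (step 2): P = [2] / [5];  Q = [1] / [2]
  Insert 4 (step 3): P = [2, 4] / [5];  Q = [1, 3] / [2]
  Insert 8 (step 4): P = [2, 4, 8] / [5];  Q = [1, 3, 4] / [2]
  Insert 3 (step 5): P = [2, 3, 8] / [4] / [5];  Q = [1, 3, 4] / [2] / [5]
  Insert 6 (step 6): P = [2, 3, 6] / [4, 8] / [5];  Q = [1, 3, 4] / [2, 6] / [5]
  Insert 7 (step 7): P = [2, 3, 6, 7] / [4, 8] / [5];  Q = [1, 3, 4, 7] / [2, 6] / [5]
  Insert 1 (step 8): P = [1, 3, 6, 7] / [2, 8] / [4] / [5];  Q = [1, 3, 4, 7] / [2, 6] / [5] / [8]
  Insert 9 (step 9): P = [1, 3, 6, 7, 9] / [2, 8] / [4] / [5];  Q = [1, 3, 4, 7, 9] / [2, 6] / [5] / [8]
Final shape: (5, 2, 1, 1).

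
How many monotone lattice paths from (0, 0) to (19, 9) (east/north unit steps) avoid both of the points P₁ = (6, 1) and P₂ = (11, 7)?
Number of paths = 4195920

Inclusion–exclusion. Total paths: C(28, 19) = 6906900. Through P₁: C(7, 6)·C(21, 13) = 1424430. Through P₂: C(18, 11)·C(10, 8) = 1432080. Since P₁ is strictly southwest of P₂, a monotone path through both must visit P₁ then P₂; paths through both = C(7, 6)·C(11, 5)·C(10, 8) = 145530. Avoid both = 6906900 − 1424430 − 1432080 + 145530 = 4195920.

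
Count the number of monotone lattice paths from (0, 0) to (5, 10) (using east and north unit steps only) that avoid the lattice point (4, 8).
Number of paths = 1518

Total paths from (0, 0) to (5, 10): C(15, 5) = 3003. Paths through (4, 8): (paths (0, 0) → (4, 8)) × (paths (4, 8) → (5, 10)) = C(12, 4) · C(3, 1) = 495 · 3 = 1485. Avoidance count = 3003 − 1485 = 1518.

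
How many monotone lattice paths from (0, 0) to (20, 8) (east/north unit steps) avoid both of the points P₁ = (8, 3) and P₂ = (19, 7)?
Number of paths = 1221935

Inclusion–exclusion. Total paths: C(28, 20) = 3108105. Through P₁: C(11, 8)·C(17, 12) = 1021020. Through P₂: C(26, 19)·C(2, 1) = 1315600. Since P₁ is strictly southwest of P₂, a monotone path through both must visit P₁ then P₂; paths through both = C(11, 8)·C(15, 11)·C(2, 1) = 450450. Avoid both = 3108105 − 1021020 − 1315600 + 450450 = 1221935.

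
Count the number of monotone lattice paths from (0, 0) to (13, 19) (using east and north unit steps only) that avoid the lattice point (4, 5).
Number of paths = 244407660

Total paths from (0, 0) to (13, 19): C(32, 13) = 347373600. Paths through (4, 5): (paths (0, 0) → (4, 5)) × (paths (4, 5) → (13, 19)) = C(9, 4) · C(23, 9) = 126 · 817190 = 102965940. Avoidance count = 347373600 − 102965940 = 244407660.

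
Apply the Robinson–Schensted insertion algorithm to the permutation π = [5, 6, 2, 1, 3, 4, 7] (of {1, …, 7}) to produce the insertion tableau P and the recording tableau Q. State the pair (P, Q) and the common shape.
P = [1, 3, 4, 7] / [2, 6] / [5];  Q = [1, 2, 6, 7] / [3, 5] / [4];  common shape = (4, 2, 1)

Row-insert the values π_1, π_2, … into P one at a time, bumping the leftmost entry strictly greater than the inserted value down to the next row. The recording tableau Q records, in position (i, j), the step at which that cell was added to P.
  Insert 5 (step 1): P = [5];  Q = [1]
  Insert 6 (step 2): P = [5, 6];  Q = [1, 2]
  Insert 2 (step 3): P = [2, 6] / [5];  Q = [1, 2] / [3]
  Insert 1 (step 4): P = [1, 6] / [2] / [5];  Q = [1, 2] / [3] / [4]
  Insert 3 (step 5): P = [1, 3] / [2, 6] / [5];  Q = [1, 2] / [3, 5] / [4]
  Insert 4 (step 6): P = [1, 3, 4] / [2, 6] / [5];  Q = [1, 2, 6] / [3, 5] / [4]
  Insert 7 (step 7): P = [1, 3, 4, 7] / [2, 6] / [5];  Q = [1, 2, 6, 7] / [3, 5] / [4]
Final shape: (4, 2, 1).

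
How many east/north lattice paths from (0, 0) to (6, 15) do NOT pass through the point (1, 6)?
Number of paths = 40250

Total paths from (0, 0) to (6, 15): C(21, 6) = 54264. Paths through (1, 6): (paths (0, 0) → (1, 6)) × (paths (1, 6) → (6, 15)) = C(7, 1) · C(14, 5) = 7 · 2002 = 14014. Avoidance count = 54264 − 14014 = 40250.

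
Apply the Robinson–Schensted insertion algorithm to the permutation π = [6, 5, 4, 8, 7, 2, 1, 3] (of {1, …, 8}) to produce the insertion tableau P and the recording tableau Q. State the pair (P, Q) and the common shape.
P = [1, 3] / [2, 7] / [4, 8] / [5] / [6];  Q = [1, 4] / [2, 5] / [3, 8] / [6] / [7];  common shape = (2, 2, 2, 1, 1)

Row-insert the values π_1, π_2, … into P one at a time, bumping the leftmost entry strictly greater than the inserted value down to the next row. The recording tableau Q records, in position (i, j), the step at which that cell was added to P.
  Insert 6 (step 1): P = [6];  Q = [1]
  Insert 5 (step 2): P = [5] / [6];  Q = [1] / [2]
  Insert 4 (step 3): P = [4] / [5] / [6];  Q = [1] / [2] / [3]
  Insert 8 (step 4): P = [4, 8] / [5] / [6];  Q = [1, 4] / [2] / [3]
  Insert 7 (step 5): P = [4, 7] / [5, 8] / [6];  Q = [1, 4] / [2, 5] / [3]
  Insert 2 (step 6): P = [2, 7] / [4, 8] / [5] / [6];  Q = [1, 4] / [2, 5] / [3] / [6]
  Insert 1 (step 7): P = [1, 7] / [2, 8] / [4] / [5] / [6];  Q = [1, 4] / [2, 5] / [3] / [6] / [7]
  Insert 3 (step 8): P = [1, 3] / [2, 7] / [4, 8] / [5] / [6];  Q = [1, 4] / [2, 5] / [3, 8] / [6] / [7]
Final shape: (2, 2, 2, 1, 1).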